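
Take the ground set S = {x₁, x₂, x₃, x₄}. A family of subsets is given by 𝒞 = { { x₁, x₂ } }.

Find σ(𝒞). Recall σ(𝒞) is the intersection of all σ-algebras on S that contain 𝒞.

Seed the family with 𝒞 together with ∅ and S: { {}, { x₁, x₂ }, S }.
Iteration 1: +1 →
  { x₃, x₄ }  = complement { x₁, x₂ }
After Iteration 2 the family is unchanged; done.

σ(𝒞) = { {}, { x₁, x₂ }, { x₃, x₄ }, S }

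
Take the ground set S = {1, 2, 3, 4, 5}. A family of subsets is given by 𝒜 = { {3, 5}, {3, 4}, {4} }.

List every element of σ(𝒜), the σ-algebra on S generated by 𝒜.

|σ(𝒜)| = 16.  σ(𝒜) = { ∅, {3}, {4}, {5}, {1, 2}, {3, 4}, {3, 5}, {4, 5}, {1, 2, 3}, {1, 2, 4}, {1, 2, 5}, {3, 4, 5}, {1, 2, 3, 4}, {1, 2, 3, 5}, {1, 2, 4, 5}, S }

Check:
Seed the family with 𝒜 together with ∅ and S: { ∅, {4}, {3, 4}, {3, 5}, S }.
Round 1: +4 →
  {1, 2, 4}  = {3, 5}ᶜ
  {1, 2, 5}  = {3, 4}ᶜ
  {3, 4, 5}  = {3, 4} ∪ {3, 5}
  {1, 2, 3, 5}  = {4}ᶜ
  |family| = 9
Round 2: 3 new —
  {1, 2}  = {3, 4, 5}ᶜ
  {1, 2, 3, 4}  = {3, 4} ∪ {1, 2, 4}
  {1, 2, 4, 5}  = {1, 2, 4} ∪ {1, 2, 5}
  |family| = 12
Round 3: +2 →
  {3}  = {1, 2, 4, 5}ᶜ
  {5}  = {1, 2, 3, 4}ᶜ
  |family| = 14
Round 4. New:
  {4, 5}  = {4} ∪ {5}
  {1, 2, 3}  = {3} ∪ {1, 2}
  |family| = 16
Round 5: stable.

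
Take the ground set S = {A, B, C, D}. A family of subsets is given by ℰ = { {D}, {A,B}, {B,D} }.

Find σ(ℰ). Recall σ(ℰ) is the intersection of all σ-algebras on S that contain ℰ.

Answer: σ(ℰ) = { {}, {A}, {B}, {C}, {D}, {A,B}, {A,C}, {A,D}, {B,C}, {B,D}, {C,D}, {A,B,C}, {A,B,D}, {A,C,D}, {B,C,D}, S }

Working:
Seed the family with ℰ together with ∅ and S: { {}, {D}, {A,B}, {B,D}, S }.
Iteration 1 adds 4:
  {A,C}  = {B,D}ᶜ
  {C,D}  = {A,B}ᶜ
  {A,B,C}  = {D}ᶜ
  {A,B,D}  = {A,B} ∪ {D}
  [9 total]
Iteration 2: 3 new —
  {C}  = {A,B,D}ᶜ
  {A,C,D}  = {C,D} ∪ {A,C}
  {B,C,D}  = {C,D} ∪ {B,D}
  [12 total]
Iteration 3. New:
  {A}  = {B,C,D}ᶜ
  {B}  = {A,C,D}ᶜ
  [14 total]
Iteration 4 adds 2:
  {A,D}  = {D} ∪ {A}
  {B,C}  = {C} ∪ {B}
  [16 total]
Iteration 5: closed — nothing new.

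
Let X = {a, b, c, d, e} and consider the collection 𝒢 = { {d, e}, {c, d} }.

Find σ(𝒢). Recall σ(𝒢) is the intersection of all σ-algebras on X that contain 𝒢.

Take S₀ = 𝒢 ∪ {∅, X} = { {}, {c, d}, {d, e}, X }.
Pass 1. New:
  {a, b, c}  = X∖{d, e}
  {a, b, e}  = X∖{c, d}
  {c, d, e}  = {d, e} ∪ {c, d}
Pass 2: 4 new —
  {a, b}  = X∖{c, d, e}
  {a, b, c, d}  = {c, d} ∪ {a, b, c}
  {a, b, c, e}  = {a, b, e} ∪ {a, b, c}
  {a, b, d, e}  = {d, e} ∪ {a, b, e}
Pass 3 (3 new):
  {c}  = X∖{a, b, d, e}
  {d}  = X∖{a, b, c, e}
  {e}  = X∖{a, b, c, d}
Pass 4 (2 new):
  {c, e}  = {c} ∪ {e}
  {a, b, d}  = {a, b} ∪ {d}
Pass 5: closed — nothing new.

Hence σ(𝒢) has 16 members: { {}, {c}, {d}, {e}, {a, b}, {c, d}, {c, e}, {d, e}, {a, b, c}, {a, b, d}, {a, b, e}, {c, d, e}, {a, b, c, d}, {a, b, c, e}, {a, b, d, e}, X }.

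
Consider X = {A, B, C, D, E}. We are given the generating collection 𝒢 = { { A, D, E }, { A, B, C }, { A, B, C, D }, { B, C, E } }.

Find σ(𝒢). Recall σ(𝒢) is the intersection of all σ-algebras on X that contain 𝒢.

Begin from { {}, { A, B, C }, { A, D, E }, { B, C, E }, { A, B, C, D }, X } (that is, 𝒢 plus ∅ and X).
Iteration 1 (5 new):
  { E }  = complement { A, B, C, D }
  { A, D }  = complement { B, C, E }
  { B, C }  = complement { A, D, E }
  { D, E }  = complement { A, B, C }
  { A, B, C, E }  = { B, C, E } ∪ { A, B, C }
Iteration 2: +2 →
  { D }  = complement { A, B, C, E }
  { B, C, D, E }  = { D, E } ∪ { B, C, E }
Iteration 3: 2 new —
  { A }  = complement { B, C, D, E }
  { B, C, D }  = { B, C } ∪ { D }
Iteration 4. New:
  { A, E }  = complement { B, C, D }
Iteration 5 adds nothing — fixpoint reached.

σ(𝒢) = { {}, { A }, { D }, { E }, { A, D }, { A, E }, { B, C }, { D, E }, { A, B, C }, { A, D, E }, { B, C, D }, { B, C, E }, { A, B, C, D }, { A, B, C, E }, { B, C, D, E }, X }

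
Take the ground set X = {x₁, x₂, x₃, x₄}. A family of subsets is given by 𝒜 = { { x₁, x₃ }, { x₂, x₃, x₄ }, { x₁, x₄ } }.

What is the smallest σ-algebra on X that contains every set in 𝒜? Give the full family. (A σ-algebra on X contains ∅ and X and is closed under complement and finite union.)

Take S₀ = 𝒜 ∪ {∅, X} = { {}, { x₁, x₃ }, { x₁, x₄ }, { x₂, x₃, x₄ }, X }.
Iteration 1: +4 →
  { x₁ }  = ᶜ of { x₂, x₃, x₄ }
  { x₂, x₃ }  = ᶜ of { x₁, x₄ }
  { x₂, x₄ }  = ᶜ of { x₁, x₃ }
  { x₁, x₃, x₄ }  = { x₁, x₄ } ∪ { x₁, x₃ }
  — 9 sets.
Iteration 2 (3 new):
  { x₂ }  = ᶜ of { x₁, x₃, x₄ }
  { x₁, x₂, x₃ }  = { x₂, x₃ } ∪ { x₁, x₃ }
  { x₁, x₂, x₄ }  = { x₁, x₄ } ∪ { x₂, x₄ }
  — 12 sets.
Iteration 3 adds 3:
  { x₃ }  = ᶜ of { x₁, x₂, x₄ }
  { x₄ }  = ᶜ of { x₁, x₂, x₃ }
  { x₁, x₂ }  = { x₂ } ∪ { x₁ }
  — 15 sets.
Iteration 4 (1 new):
  { x₃, x₄ }  = ᶜ of { x₁, x₂ }
  — 16 sets.
Iteration 5: no new sets; the family is a σ-algebra.

Therefore σ(𝒜) = { {}, { x₁ }, { x₂ }, { x₃ }, { x₄ }, { x₁, x₂ }, { x₁, x₃ }, { x₁, x₄ }, { x₂, x₃ }, { x₂, x₄ }, { x₃, x₄ }, { x₁, x₂, x₃ }, { x₁, x₂, x₄ }, { x₁, x₃, x₄ }, { x₂, x₃, x₄ }, X } (|σ(𝒜)| = 16).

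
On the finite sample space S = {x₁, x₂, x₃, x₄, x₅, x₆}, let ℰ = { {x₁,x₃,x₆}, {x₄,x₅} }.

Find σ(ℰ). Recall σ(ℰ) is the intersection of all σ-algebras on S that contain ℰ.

σ(ℰ) = { {}, {x₂}, {x₄,x₅}, {x₁,x₃,x₆}, {x₂,x₄,x₅}, {x₁,x₂,x₃,x₆}, {x₁,x₃,x₄,x₅,x₆}, S }

Derivation:
Seed the family with ℰ together with ∅ and S: { {}, {x₄,x₅}, {x₁,x₃,x₆}, S }.
Round 1: 3 new —
  {x₂,x₄,x₅}  = {x₁,x₃,x₆}ᶜ
  {x₁,x₂,x₃,x₆}  = {x₄,x₅}ᶜ
  {x₁,x₃,x₄,x₅,x₆}  = {x₄,x₅} ∪ {x₁,x₃,x₆}
  |family| = 7
Round 2: +1 →
  {x₂}  = {x₁,x₃,x₄,x₅,x₆}ᶜ
  |family| = 8
Round 3: stable.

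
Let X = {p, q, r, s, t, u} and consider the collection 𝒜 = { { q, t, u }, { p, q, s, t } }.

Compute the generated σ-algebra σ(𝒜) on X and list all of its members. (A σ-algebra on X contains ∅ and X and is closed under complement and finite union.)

σ(𝒜) = { ∅, { r }, { u }, { p, s }, { q, t }, { r, u }, { p, r, s }, { p, s, u }, { q, r, t }, { q, t, u }, { p, q, s, t }, { p, r, s, u }, { q, r, t, u }, { p, q, r, s, t }, { p, q, s, t, u }, X }

Trace:
Seed the family with 𝒜 together with ∅ and X: { ∅, { q, t, u }, { p, q, s, t }, X }.
Step 1 adds 3:
  { r, u }  = ᶜ of { p, q, s, t }
  { p, r, s }  = ᶜ of { q, t, u }
  { p, q, s, t, u }  = { q, t, u } ∪ { p, q, s, t }
Step 2. New:
  { r }  = ᶜ of { p, q, s, t, u }
  { p, r, s, u }  = { p, r, s } ∪ { r, u }
  { q, r, t, u }  = { r, u } ∪ { q, t, u }
  { p, q, r, s, t }  = { p, r, s } ∪ { p, q, s, t }
Step 3: 3 new —
  { u }  = ᶜ of { p, q, r, s, t }
  { p, s }  = ᶜ of { q, r, t, u }
  { q, t }  = ᶜ of { p, r, s, u }
Step 4. New:
  { p, s, u }  = { p, s } ∪ { u }
  { q, r, t }  = { r } ∪ { q, t }
Step 5: already closed under ᶜ and ∪.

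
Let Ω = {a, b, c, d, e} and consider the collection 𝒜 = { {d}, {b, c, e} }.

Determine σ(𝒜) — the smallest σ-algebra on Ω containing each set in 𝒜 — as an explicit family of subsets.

σ(𝒜) = { ∅, {a}, {d}, {a, d}, {b, c, e}, {a, b, c, e}, {b, c, d, e}, Ω }

Working:
Begin from { ∅, {d}, {b, c, e}, Ω } (that is, 𝒜 plus ∅ and Ω).
Pass 1: +3 →
  {a, d}  = ᶜ of {b, c, e}
  {a, b, c, e}  = ᶜ of {d}
  {b, c, d, e}  = {d} ∪ {b, c, e}
  |family| = 7
Pass 2 (1 new):
  {a}  = ᶜ of {b, c, d, e}
  |family| = 8
Pass 3: stable.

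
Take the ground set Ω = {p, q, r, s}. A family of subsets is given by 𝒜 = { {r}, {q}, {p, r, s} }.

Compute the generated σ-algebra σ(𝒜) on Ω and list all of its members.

σ(𝒜) = { {}, {q}, {r}, {p, s}, {q, r}, {p, q, s}, {p, r, s}, Ω }

Trace:
Start: 𝒜 ∪ {∅, Ω} = { {}, {q}, {r}, {p, r, s}, Ω }.
Step 1 (2 new):
  {q, r}  = {r} ∪ {q}
  {p, q, s}  = Ω∖{r}
  [7 total]
Step 2 adds 1:
  {p, s}  = Ω∖{q, r}
  [8 total]
After Step 3 the family is unchanged; done.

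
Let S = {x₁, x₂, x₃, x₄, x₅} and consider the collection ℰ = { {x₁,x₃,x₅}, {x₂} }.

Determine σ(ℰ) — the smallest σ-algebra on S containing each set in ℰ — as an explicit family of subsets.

σ(ℰ) = { ∅, {x₂}, {x₄}, {x₂,x₄}, {x₁,x₃,x₅}, {x₁,x₂,x₃,x₅}, {x₁,x₃,x₄,x₅}, S }

Working:
Seed the family with ℰ together with ∅ and S: { ∅, {x₂}, {x₁,x₃,x₅}, S }.
Round 1 (3 new):
  {x₂,x₄}  = complement {x₁,x₃,x₅}
  {x₁,x₂,x₃,x₅}  = {x₁,x₃,x₅} ∪ {x₂}
  {x₁,x₃,x₄,x₅}  = complement {x₂}
  (now 7)
Round 2: +1 →
  {x₄}  = complement {x₁,x₂,x₃,x₅}
  (now 8)
Round 3: no new sets; the family is a σ-algebra.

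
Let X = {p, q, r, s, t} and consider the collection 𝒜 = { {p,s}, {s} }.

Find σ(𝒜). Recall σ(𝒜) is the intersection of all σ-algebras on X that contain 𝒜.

Begin from { {}, {s}, {p,s}, X } (that is, 𝒜 plus ∅ and X).
Iteration 1: 2 new —
  {q,r,t}  = complement {p,s}
  {p,q,r,t}  = complement {s}
  — 6 sets.
Iteration 2. New:
  {q,r,s,t}  = {q,r,t} ∪ {s}
  — 7 sets.
Iteration 3: 1 new —
  {p}  = complement {q,r,s,t}
  — 8 sets.
Iteration 4 adds nothing — fixpoint reached.

Therefore σ(𝒜) = { {}, {p}, {s}, {p,s}, {q,r,t}, {p,q,r,t}, {q,r,s,t}, X } (|σ(𝒜)| = 8).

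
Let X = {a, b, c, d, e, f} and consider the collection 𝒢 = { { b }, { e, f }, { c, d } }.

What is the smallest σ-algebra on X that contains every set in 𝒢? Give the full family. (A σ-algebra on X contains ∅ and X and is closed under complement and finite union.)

Initial family (5 sets): { ∅, { b }, { c, d }, { e, f }, X }.
Pass 1. New:
  { b, c, d }  = { c, d } ∪ { b }
  { b, e, f }  = { e, f } ∪ { b }
  { a, b, c, d }  = { e, f }ᶜ
  { a, b, e, f }  = { c, d }ᶜ
  { c, d, e, f }  = { c, d } ∪ { e, f }
  { a, c, d, e, f }  = { b }ᶜ
  |family| = 11
Pass 2 (4 new):
  { a, b }  = { c, d, e, f }ᶜ
  { a, c, d }  = { b, e, f }ᶜ
  { a, e, f }  = { b, c, d }ᶜ
  { b, c, d, e, f }  = { c, d } ∪ { b, e, f }
  |family| = 15
Pass 3 (1 new):
  { a }  = { b, c, d, e, f }ᶜ
  |family| = 16
Pass 4: stable.

Therefore σ(𝒢) = { ∅, { a }, { b }, { a, b }, { c, d }, { e, f }, { a, c, d }, { a, e, f }, { b, c, d }, { b, e, f }, { a, b, c, d }, { a, b, e, f }, { c, d, e, f }, { a, c, d, e, f }, { b, c, d, e, f }, X } (|σ(𝒢)| = 16).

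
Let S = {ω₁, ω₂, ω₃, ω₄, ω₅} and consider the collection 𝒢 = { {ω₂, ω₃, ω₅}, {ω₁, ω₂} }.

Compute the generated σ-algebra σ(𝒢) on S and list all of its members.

Initial family (4 sets): { ∅, {ω₁, ω₂}, {ω₂, ω₃, ω₅}, S }.
Round 1 (3 new):
  {ω₁, ω₄}  = complement {ω₂, ω₃, ω₅}
  {ω₃, ω₄, ω₅}  = complement {ω₁, ω₂}
  {ω₁, ω₂, ω₃, ω₅}  = {ω₁, ω₂} ∪ {ω₂, ω₃, ω₅}
Round 2: +4 →
  {ω₄}  = complement {ω₁, ω₂, ω₃, ω₅}
  {ω₁, ω₂, ω₄}  = {ω₁, ω₄} ∪ {ω₁, ω₂}
  {ω₁, ω₃, ω₄, ω₅}  = {ω₃, ω₄, ω₅} ∪ {ω₁, ω₄}
  {ω₂, ω₃, ω₄, ω₅}  = {ω₃, ω₄, ω₅} ∪ {ω₂, ω₃, ω₅}
Round 3: +3 →
  {ω₁}  = complement {ω₂, ω₃, ω₄, ω₅}
  {ω₂}  = complement {ω₁, ω₃, ω₄, ω₅}
  {ω₃, ω₅}  = complement {ω₁, ω₂, ω₄}
Round 4. New:
  {ω₂, ω₄}  = {ω₄} ∪ {ω₂}
  {ω₁, ω₃, ω₅}  = {ω₃, ω₅} ∪ {ω₁}
After Round 5 the family is unchanged; done.

Hence σ(𝒢) has 16 members: { ∅, {ω₁}, {ω₂}, {ω₄}, {ω₁, ω₂}, {ω₁, ω₄}, {ω₂, ω₄}, {ω₃, ω₅}, {ω₁, ω₂, ω₄}, {ω₁, ω₃, ω₅}, {ω₂, ω₃, ω₅}, {ω₃, ω₄, ω₅}, {ω₁, ω₂, ω₃, ω₅}, {ω₁, ω₃, ω₄, ω₅}, {ω₂, ω₃, ω₄, ω₅}, S }.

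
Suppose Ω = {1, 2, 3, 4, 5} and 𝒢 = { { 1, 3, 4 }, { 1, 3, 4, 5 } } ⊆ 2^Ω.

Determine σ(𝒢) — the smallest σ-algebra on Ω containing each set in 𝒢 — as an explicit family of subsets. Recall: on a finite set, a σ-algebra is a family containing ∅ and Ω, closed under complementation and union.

|σ(𝒢)| = 8.  σ(𝒢) = { {  }, { 2 }, { 5 }, { 2, 5 }, { 1, 3, 4 }, { 1, 2, 3, 4 }, { 1, 3, 4, 5 }, Ω }

Derivation:
Start: 𝒢 ∪ {∅, Ω} = { {  }, { 1, 3, 4 }, { 1, 3, 4, 5 }, Ω }.
Iteration 1: 2 new —
  { 2 }  = { 1, 3, 4, 5 }ᶜ
  { 2, 5 }  = { 1, 3, 4 }ᶜ
  — 6 sets.
Iteration 2: 1 new —
  { 1, 2, 3, 4 }  = { 1, 3, 4 } ∪ { 2 }
  — 7 sets.
Iteration 3. New:
  { 5 }  = { 1, 2, 3, 4 }ᶜ
  — 8 sets.
Iteration 4: stable.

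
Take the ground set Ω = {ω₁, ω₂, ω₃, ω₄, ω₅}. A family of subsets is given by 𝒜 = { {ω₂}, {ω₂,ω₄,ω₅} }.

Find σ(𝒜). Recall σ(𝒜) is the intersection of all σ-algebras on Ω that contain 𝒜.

Initial family (4 sets): { ∅, {ω₂}, {ω₂,ω₄,ω₅}, Ω }.
Round 1: 2 new —
  {ω₁,ω₃}  = ᶜ of {ω₂,ω₄,ω₅}
  {ω₁,ω₃,ω₄,ω₅}  = ᶜ of {ω₂}
  — 6 sets.
Round 2: +1 →
  {ω₁,ω₂,ω₃}  = {ω₁,ω₃} ∪ {ω₂}
  — 7 sets.
Round 3 adds 1:
  {ω₄,ω₅}  = ᶜ of {ω₁,ω₂,ω₃}
  — 8 sets.
After Round 4 the family is unchanged; done.

σ(𝒜) = { ∅, {ω₂}, {ω₁,ω₃}, {ω₄,ω₅}, {ω₁,ω₂,ω₃}, {ω₂,ω₄,ω₅}, {ω₁,ω₃,ω₄,ω₅}, Ω }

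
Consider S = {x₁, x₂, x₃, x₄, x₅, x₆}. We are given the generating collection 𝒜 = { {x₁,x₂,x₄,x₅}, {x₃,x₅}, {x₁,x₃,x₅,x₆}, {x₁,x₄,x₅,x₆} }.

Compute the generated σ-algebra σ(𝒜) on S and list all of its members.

Answer: σ(𝒜) = { {}, {x₁}, {x₂}, {x₃}, {x₄}, {x₅}, {x₆}, {x₁,x₂}, {x₁,x₃}, {x₁,x₄}, {x₁,x₅}, {x₁,x₆}, {x₂,x₃}, {x₂,x₄}, {x₂,x₅}, {x₂,x₆}, {x₃,x₄}, {x₃,x₅}, {x₃,x₆}, {x₄,x₅}, {x₄,x₆}, {x₅,x₆}, {x₁,x₂,x₃}, {x₁,x₂,x₄}, {x₁,x₂,x₅}, {x₁,x₂,x₆}, {x₁,x₃,x₄}, {x₁,x₃,x₅}, {x₁,x₃,x₆}, {x₁,x₄,x₅}, {x₁,x₄,x₆}, {x₁,x₅,x₆}, {x₂,x₃,x₄}, {x₂,x₃,x₅}, {x₂,x₃,x₆}, {x₂,x₄,x₅}, {x₂,x₄,x₆}, {x₂,x₅,x₆}, {x₃,x₄,x₅}, {x₃,x₄,x₆}, {x₃,x₅,x₆}, {x₄,x₅,x₆}, {x₁,x₂,x₃,x₄}, {x₁,x₂,x₃,x₅}, {x₁,x₂,x₃,x₆}, {x₁,x₂,x₄,x₅}, {x₁,x₂,x₄,x₆}, {x₁,x₂,x₅,x₆}, {x₁,x₃,x₄,x₅}, {x₁,x₃,x₄,x₆}, {x₁,x₃,x₅,x₆}, {x₁,x₄,x₅,x₆}, {x₂,x₃,x₄,x₅}, {x₂,x₃,x₄,x₆}, {x₂,x₃,x₅,x₆}, {x₂,x₄,x₅,x₆}, {x₃,x₄,x₅,x₆}, {x₁,x₂,x₃,x₄,x₅}, {x₁,x₂,x₃,x₄,x₆}, {x₁,x₂,x₃,x₅,x₆}, {x₁,x₂,x₄,x₅,x₆}, {x₁,x₃,x₄,x₅,x₆}, {x₂,x₃,x₄,x₅,x₆}, S }

Trace:
Take S₀ = 𝒜 ∪ {∅, S} = { {}, {x₃,x₅}, {x₁,x₂,x₄,x₅}, {x₁,x₃,x₅,x₆}, {x₁,x₄,x₅,x₆}, S }.
Iteration 1 (7 new):
  {x₂,x₃}  = {x₁,x₄,x₅,x₆}ᶜ
  {x₂,x₄}  = {x₁,x₃,x₅,x₆}ᶜ
  {x₃,x₆}  = {x₁,x₂,x₄,x₅}ᶜ
  {x₁,x₂,x₄,x₆}  = {x₃,x₅}ᶜ
  {x₁,x₂,x₃,x₄,x₅}  = {x₃,x₅} ∪ {x₁,x₂,x₄,x₅}
  {x₁,x₂,x₄,x₅,x₆}  = {x₁,x₄,x₅,x₆} ∪ {x₁,x₂,x₄,x₅}
  {x₁,x₃,x₄,x₅,x₆}  = {x₁,x₃,x₅,x₆} ∪ {x₁,x₄,x₅,x₆}
  [13 total]
Iteration 2: 11 new —
  {x₂}  = {x₁,x₃,x₄,x₅,x₆}ᶜ
  {x₃}  = {x₁,x₂,x₄,x₅,x₆}ᶜ
  {x₆}  = {x₁,x₂,x₃,x₄,x₅}ᶜ
  {x₂,x₃,x₄}  = {x₂,x₃} ∪ {x₂,x₄}
  {x₂,x₃,x₅}  = {x₂,x₃} ∪ {x₃,x₅}
  {x₂,x₃,x₆}  = {x₂,x₃} ∪ {x₃,x₆}
  {x₃,x₅,x₆}  = {x₃,x₆} ∪ {x₃,x₅}
  {x₂,x₃,x₄,x₅}  = {x₃,x₅} ∪ {x₂,x₄}
  {x₂,x₃,x₄,x₆}  = {x₃,x₆} ∪ {x₂,x₄}
  {x₁,x₂,x₃,x₄,x₆}  = {x₁,x₂,x₄,x₆} ∪ {x₂,x₃}
  {x₁,x₂,x₃,x₅,x₆}  = {x₁,x₃,x₅,x₆} ∪ {x₂,x₃}
  [24 total]
Iteration 3: 12 new —
  {x₄}  = {x₁,x₂,x₃,x₅,x₆}ᶜ
  {x₅}  = {x₁,x₂,x₃,x₄,x₆}ᶜ
  {x₁,x₅}  = {x₂,x₃,x₄,x₆}ᶜ
  {x₁,x₆}  = {x₂,x₃,x₄,x₅}ᶜ
  {x₂,x₆}  = {x₂} ∪ {x₆}
  {x₁,x₂,x₄}  = {x₃,x₅,x₆}ᶜ
  {x₁,x₄,x₅}  = {x₂,x₃,x₆}ᶜ
  {x₁,x₄,x₆}  = {x₂,x₃,x₅}ᶜ
  {x₁,x₅,x₆}  = {x₂,x₃,x₄}ᶜ
  {x₂,x₄,x₆}  = {x₂,x₄} ∪ {x₆}
  {x₂,x₃,x₅,x₆}  = {x₂} ∪ {x₃,x₅,x₆}
  {x₂,x₃,x₄,x₅,x₆}  = {x₃,x₅} ∪ {x₂,x₃,x₄,x₆}
  [36 total]
Iteration 4 adds 23:
  {x₁}  = {x₂,x₃,x₄,x₅,x₆}ᶜ
  {x₁,x₄}  = {x₂,x₃,x₅,x₆}ᶜ
  {x₂,x₅}  = {x₂} ∪ {x₅}
  {x₃,x₄}  = {x₃} ∪ {x₄}
  {x₄,x₅}  = {x₅} ∪ {x₄}
  {x₄,x₆}  = {x₆} ∪ {x₄}
  {x₅,x₆}  = {x₆} ∪ {x₅}
  {x₁,x₂,x₅}  = {x₂} ∪ {x₁,x₅}
  {x₁,x₂,x₆}  = {x₁,x₆} ∪ {x₂}
  {x₁,x₃,x₅}  = {x₂,x₄,x₆}ᶜ
  {x₁,x₃,x₆}  = {x₁,x₆} ∪ {x₃}
  {x₂,x₄,x₅}  = {x₅} ∪ {x₂,x₄}
  {x₂,x₅,x₆}  = {x₂,x₆} ∪ {x₅}
  {x₃,x₄,x₅}  = {x₄} ∪ {x₃,x₅}
  {x₃,x₄,x₆}  = {x₃,x₆} ∪ {x₄}
  {x₁,x₂,x₃,x₄}  = {x₁,x₂,x₄} ∪ {x₃}
  {x₁,x₂,x₃,x₅}  = {x₂,x₃,x₅} ∪ {x₁,x₅}
  {x₁,x₂,x₃,x₆}  = {x₁,x₆} ∪ {x₂,x₃,x₆}
  {x₁,x₂,x₅,x₆}  = {x₂} ∪ {x₁,x₅,x₆}
  {x₁,x₃,x₄,x₅}  = {x₂,x₆}ᶜ
  {x₁,x₃,x₄,x₆}  = {x₁,x₄,x₆} ∪ {x₃}
  {x₂,x₄,x₅,x₆}  = {x₂,x₄,x₆} ∪ {x₅}
  {x₃,x₄,x₅,x₆}  = {x₃,x₅,x₆} ∪ {x₄}
  [59 total]
Iteration 5: +5 →
  {x₁,x₂}  = {x₃,x₄,x₅,x₆}ᶜ
  {x₁,x₃}  = {x₂,x₄,x₅,x₆}ᶜ
  {x₁,x₂,x₃}  = {x₂,x₃} ∪ {x₁}
  {x₁,x₃,x₄}  = {x₂,x₅,x₆}ᶜ
  {x₄,x₅,x₆}  = {x₅,x₆} ∪ {x₄,x₅}
  [64 total]
Iteration 6: closed — nothing new.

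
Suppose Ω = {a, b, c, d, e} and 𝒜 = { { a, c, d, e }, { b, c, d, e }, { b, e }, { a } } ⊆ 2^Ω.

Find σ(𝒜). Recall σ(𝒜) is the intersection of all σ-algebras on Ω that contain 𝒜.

|σ(𝒜)| = 16.  σ(𝒜) = { {  }, { a }, { b }, { e }, { a, b }, { a, e }, { b, e }, { c, d }, { a, b, e }, { a, c, d }, { b, c, d }, { c, d, e }, { a, b, c, d }, { a, c, d, e }, { b, c, d, e }, Ω }

Check:
Take S₀ = 𝒜 ∪ {∅, Ω} = { {  }, { a }, { b, e }, { a, c, d, e }, { b, c, d, e }, Ω }.
Pass 1 adds 3:
  { b }  = complement { a, c, d, e }
  { a, b, e }  = { b, e } ∪ { a }
  { a, c, d }  = complement { b, e }
  [9 total]
Pass 2 adds 3:
  { a, b }  = { b } ∪ { a }
  { c, d }  = complement { a, b, e }
  { a, b, c, d }  = { b } ∪ { a, c, d }
  [12 total]
Pass 3. New:
  { e }  = complement { a, b, c, d }
  { b, c, d }  = { c, d } ∪ { b }
  { c, d, e }  = complement { a, b }
  [15 total]
Pass 4: 1 new —
  { a, e }  = complement { b, c, d }
  [16 total]
After Pass 5 the family is unchanged; done.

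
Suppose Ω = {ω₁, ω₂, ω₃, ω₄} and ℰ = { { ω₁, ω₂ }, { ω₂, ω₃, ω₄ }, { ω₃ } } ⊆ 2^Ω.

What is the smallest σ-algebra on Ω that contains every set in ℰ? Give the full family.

|σ(ℰ)| = 16.  σ(ℰ) = { ∅, { ω₁ }, { ω₂ }, { ω₃ }, { ω₄ }, { ω₁, ω₂ }, { ω₁, ω₃ }, { ω₁, ω₄ }, { ω₂, ω₃ }, { ω₂, ω₄ }, { ω₃, ω₄ }, { ω₁, ω₂, ω₃ }, { ω₁, ω₂, ω₄ }, { ω₁, ω₃, ω₄ }, { ω₂, ω₃, ω₄ }, Ω }

Working:
Initial family (5 sets): { ∅, { ω₃ }, { ω₁, ω₂ }, { ω₂, ω₃, ω₄ }, Ω }.
Step 1 adds 4:
  { ω₁ }  = { ω₂, ω₃, ω₄ }ᶜ
  { ω₃, ω₄ }  = { ω₁, ω₂ }ᶜ
  { ω₁, ω₂, ω₃ }  = { ω₃ } ∪ { ω₁, ω₂ }
  { ω₁, ω₂, ω₄ }  = { ω₃ }ᶜ
  — 9 sets.
Step 2 (3 new):
  { ω₄ }  = { ω₁, ω₂, ω₃ }ᶜ
  { ω₁, ω₃ }  = { ω₃ } ∪ { ω₁ }
  { ω₁, ω₃, ω₄ }  = { ω₃, ω₄ } ∪ { ω₁ }
  — 12 sets.
Step 3: 3 new —
  { ω₂ }  = { ω₁, ω₃, ω₄ }ᶜ
  { ω₁, ω₄ }  = { ω₄ } ∪ { ω₁ }
  { ω₂, ω₄ }  = { ω₁, ω₃ }ᶜ
  — 15 sets.
Step 4 (1 new):
  { ω₂, ω₃ }  = { ω₁, ω₄ }ᶜ
  — 16 sets.
Step 5: closed — nothing new.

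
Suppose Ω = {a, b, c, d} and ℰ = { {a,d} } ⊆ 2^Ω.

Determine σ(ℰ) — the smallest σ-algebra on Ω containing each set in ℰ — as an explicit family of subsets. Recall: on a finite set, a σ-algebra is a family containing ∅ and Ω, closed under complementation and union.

Take S₀ = ℰ ∪ {∅, Ω} = { ∅, {a,d}, Ω }.
Step 1 adds 1:
  {b,c}  = ᶜ of {a,d}
  (now 4)
Step 2: stable.

Hence σ(ℰ) has 4 members: { ∅, {a,d}, {b,c}, Ω }.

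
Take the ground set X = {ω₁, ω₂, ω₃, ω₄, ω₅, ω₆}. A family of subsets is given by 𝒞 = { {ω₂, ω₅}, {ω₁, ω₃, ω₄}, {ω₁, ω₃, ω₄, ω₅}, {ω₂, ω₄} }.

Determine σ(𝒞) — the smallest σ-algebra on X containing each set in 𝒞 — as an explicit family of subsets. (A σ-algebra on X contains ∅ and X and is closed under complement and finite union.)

Seed the family with 𝒞 together with ∅ and X: { ∅, {ω₂, ω₄}, {ω₂, ω₅}, {ω₁, ω₃, ω₄}, {ω₁, ω₃, ω₄, ω₅}, X }.
Iteration 1 adds 7:
  {ω₂, ω₆}  = X∖{ω₁, ω₃, ω₄, ω₅}
  {ω₂, ω₄, ω₅}  = {ω₂, ω₅} ∪ {ω₂, ω₄}
  {ω₂, ω₅, ω₆}  = X∖{ω₁, ω₃, ω₄}
  {ω₁, ω₂, ω₃, ω₄}  = {ω₁, ω₃, ω₄} ∪ {ω₂, ω₄}
  {ω₁, ω₃, ω₄, ω₆}  = X∖{ω₂, ω₅}
  {ω₁, ω₃, ω₅, ω₆}  = X∖{ω₂, ω₄}
  {ω₁, ω₂, ω₃, ω₄, ω₅}  = {ω₂, ω₅} ∪ {ω₁, ω₃, ω₄}
  [13 total]
Iteration 2. New:
  {ω₆}  = X∖{ω₁, ω₂, ω₃, ω₄, ω₅}
  {ω₅, ω₆}  = X∖{ω₁, ω₂, ω₃, ω₄}
  {ω₁, ω₃, ω₆}  = X∖{ω₂, ω₄, ω₅}
  {ω₂, ω₄, ω₆}  = {ω₂, ω₆} ∪ {ω₂, ω₄}
  {ω₂, ω₄, ω₅, ω₆}  = {ω₂, ω₆} ∪ {ω₂, ω₄, ω₅}
  {ω₁, ω₂, ω₃, ω₄, ω₆}  = {ω₂, ω₆} ∪ {ω₁, ω₃, ω₄}
  {ω₁, ω₂, ω₃, ω₅, ω₆}  = {ω₁, ω₃, ω₅, ω₆} ∪ {ω₂, ω₅}
  {ω₁, ω₃, ω₄, ω₅, ω₆}  = {ω₁, ω₃, ω₅, ω₆} ∪ {ω₁, ω₃, ω₄}
  [21 total]
Iteration 3. New:
  {ω₂}  = X∖{ω₁, ω₃, ω₄, ω₅, ω₆}
  {ω₄}  = X∖{ω₁, ω₂, ω₃, ω₅, ω₆}
  {ω₅}  = X∖{ω₁, ω₂, ω₃, ω₄, ω₆}
  {ω₁, ω₃}  = X∖{ω₂, ω₄, ω₅, ω₆}
  {ω₁, ω₃, ω₅}  = X∖{ω₂, ω₄, ω₆}
  {ω₁, ω₂, ω₃, ω₆}  = {ω₁, ω₃, ω₆} ∪ {ω₂, ω₆}
  [27 total]
Iteration 4: +5 →
  {ω₄, ω₅}  = X∖{ω₁, ω₂, ω₃, ω₆}
  {ω₄, ω₆}  = {ω₆} ∪ {ω₄}
  {ω₁, ω₂, ω₃}  = {ω₂} ∪ {ω₁, ω₃}
  {ω₄, ω₅, ω₆}  = {ω₅, ω₆} ∪ {ω₄}
  {ω₁, ω₂, ω₃, ω₅}  = {ω₂, ω₅} ∪ {ω₁, ω₃, ω₅}
  [32 total]
Iteration 5 adds nothing — fixpoint reached.

Therefore σ(𝒞) = { ∅, {ω₂}, {ω₄}, {ω₅}, {ω₆}, {ω₁, ω₃}, {ω₂, ω₄}, {ω₂, ω₅}, {ω₂, ω₆}, {ω₄, ω₅}, {ω₄, ω₆}, {ω₅, ω₆}, {ω₁, ω₂, ω₃}, {ω₁, ω₃, ω₄}, {ω₁, ω₃, ω₅}, {ω₁, ω₃, ω₆}, {ω₂, ω₄, ω₅}, {ω₂, ω₄, ω₆}, {ω₂, ω₅, ω₆}, {ω₄, ω₅, ω₆}, {ω₁, ω₂, ω₃, ω₄}, {ω₁, ω₂, ω₃, ω₅}, {ω₁, ω₂, ω₃, ω₆}, {ω₁, ω₃, ω₄, ω₅}, {ω₁, ω₃, ω₄, ω₆}, {ω₁, ω₃, ω₅, ω₆}, {ω₂, ω₄, ω₅, ω₆}, {ω₁, ω₂, ω₃, ω₄, ω₅}, {ω₁, ω₂, ω₃, ω₄, ω₆}, {ω₁, ω₂, ω₃, ω₅, ω₆}, {ω₁, ω₃, ω₄, ω₅, ω₆}, X } (|σ(𝒞)| = 32).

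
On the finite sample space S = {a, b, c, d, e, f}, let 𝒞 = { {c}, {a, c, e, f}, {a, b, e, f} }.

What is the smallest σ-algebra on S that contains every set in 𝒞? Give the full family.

|σ(𝒞)| = 16.  σ(𝒞) = { {}, {b}, {c}, {d}, {b, c}, {b, d}, {c, d}, {a, e, f}, {b, c, d}, {a, b, e, f}, {a, c, e, f}, {a, d, e, f}, {a, b, c, e, f}, {a, b, d, e, f}, {a, c, d, e, f}, S }

Check:
Initial family (5 sets): { {}, {c}, {a, b, e, f}, {a, c, e, f}, S }.
Pass 1. New:
  {b, d}  = ᶜ of {a, c, e, f}
  {c, d}  = ᶜ of {a, b, e, f}
  {a, b, c, e, f}  = {a, c, e, f} ∪ {a, b, e, f}
  {a, b, d, e, f}  = ᶜ of {c}
Pass 2: +3 →
  {d}  = ᶜ of {a, b, c, e, f}
  {b, c, d}  = {c, d} ∪ {b, d}
  {a, c, d, e, f}  = {a, c, e, f} ∪ {c, d}
Pass 3 adds 2:
  {b}  = ᶜ of {a, c, d, e, f}
  {a, e, f}  = ᶜ of {b, c, d}
Pass 4 adds 2:
  {b, c}  = {c} ∪ {b}
  {a, d, e, f}  = {a, e, f} ∪ {d}
After Pass 5 the family is unchanged; done.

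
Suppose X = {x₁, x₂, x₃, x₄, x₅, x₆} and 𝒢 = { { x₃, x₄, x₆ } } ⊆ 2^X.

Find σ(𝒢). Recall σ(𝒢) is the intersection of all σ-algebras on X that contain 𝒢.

Begin from { {}, { x₃, x₄, x₆ }, X } (that is, 𝒢 plus ∅ and X).
Pass 1: 1 new —
  { x₁, x₂, x₅ }  = ᶜ of { x₃, x₄, x₆ }
  (now 4)
Pass 2: already closed under ᶜ and ∪.

σ(𝒢) = { {}, { x₁, x₂, x₅ }, { x₃, x₄, x₆ }, X }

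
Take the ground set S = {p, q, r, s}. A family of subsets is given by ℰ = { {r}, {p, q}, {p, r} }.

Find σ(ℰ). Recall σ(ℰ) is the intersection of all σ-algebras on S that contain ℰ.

Start: ℰ ∪ {∅, S} = { {}, {r}, {p, q}, {p, r}, S }.
Pass 1 (4 new):
  {q, s}  = complement {p, r}
  {r, s}  = complement {p, q}
  {p, q, r}  = {r} ∪ {p, q}
  {p, q, s}  = complement {r}
  (now 9)
Pass 2 adds 3:
  {s}  = complement {p, q, r}
  {p, r, s}  = {r, s} ∪ {p, r}
  {q, r, s}  = {r, s} ∪ {q, s}
  (now 12)
Pass 3: 2 new —
  {p}  = complement {q, r, s}
  {q}  = complement {p, r, s}
  (now 14)
Pass 4 (2 new):
  {p, s}  = {s} ∪ {p}
  {q, r}  = {r} ∪ {q}
  (now 16)
Pass 5: closed — nothing new.

σ(ℰ) = { {}, {p}, {q}, {r}, {s}, {p, q}, {p, r}, {p, s}, {q, r}, {q, s}, {r, s}, {p, q, r}, {p, q, s}, {p, r, s}, {q, r, s}, S }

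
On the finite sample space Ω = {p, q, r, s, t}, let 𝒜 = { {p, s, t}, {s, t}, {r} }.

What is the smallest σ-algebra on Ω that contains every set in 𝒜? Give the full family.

Answer: σ(𝒜) = { {}, {p}, {q}, {r}, {p, q}, {p, r}, {q, r}, {s, t}, {p, q, r}, {p, s, t}, {q, s, t}, {r, s, t}, {p, q, s, t}, {p, r, s, t}, {q, r, s, t}, Ω }

Working:
Initial family (5 sets): { {}, {r}, {s, t}, {p, s, t}, Ω }.
Step 1: 5 new —
  {q, r}  = {p, s, t}ᶜ
  {p, q, r}  = {s, t}ᶜ
  {r, s, t}  = {s, t} ∪ {r}
  {p, q, s, t}  = {r}ᶜ
  {p, r, s, t}  = {r} ∪ {p, s, t}
  [10 total]
Step 2: 3 new —
  {q}  = {p, r, s, t}ᶜ
  {p, q}  = {r, s, t}ᶜ
  {q, r, s, t}  = {r, s, t} ∪ {q, r}
  [13 total]
Step 3. New:
  {p}  = {q, r, s, t}ᶜ
  {q, s, t}  = {s, t} ∪ {q}
  [15 total]
Step 4 (1 new):
  {p, r}  = {q, s, t}ᶜ
  [16 total]
Step 5: no new sets; the family is a σ-algebra.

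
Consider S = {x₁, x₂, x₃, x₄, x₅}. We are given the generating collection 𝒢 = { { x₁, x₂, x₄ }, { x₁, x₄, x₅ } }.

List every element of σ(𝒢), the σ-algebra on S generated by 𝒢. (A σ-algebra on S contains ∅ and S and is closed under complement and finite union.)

Take S₀ = 𝒢 ∪ {∅, S} = { {}, { x₁, x₂, x₄ }, { x₁, x₄, x₅ }, S }.
Iteration 1 (3 new):
  { x₂, x₃ }  = complement { x₁, x₄, x₅ }
  { x₃, x₅ }  = complement { x₁, x₂, x₄ }
  { x₁, x₂, x₄, x₅ }  = { x₁, x₂, x₄ } ∪ { x₁, x₄, x₅ }
  |family| = 7
Iteration 2: 4 new —
  { x₃ }  = complement { x₁, x₂, x₄, x₅ }
  { x₂, x₃, x₅ }  = { x₂, x₃ } ∪ { x₃, x₅ }
  { x₁, x₂, x₃, x₄ }  = { x₂, x₃ } ∪ { x₁, x₂, x₄ }
  { x₁, x₃, x₄, x₅ }  = { x₁, x₄, x₅ } ∪ { x₃, x₅ }
  |family| = 11
Iteration 3 adds 3:
  { x₂ }  = complement { x₁, x₃, x₄, x₅ }
  { x₅ }  = complement { x₁, x₂, x₃, x₄ }
  { x₁, x₄ }  = complement { x₂, x₃, x₅ }
  |family| = 14
Iteration 4 adds 2:
  { x₂, x₅ }  = { x₂ } ∪ { x₅ }
  { x₁, x₃, x₄ }  = { x₃ } ∪ { x₁, x₄ }
  |family| = 16
Iteration 5: closed — nothing new.

Therefore σ(𝒢) = { {}, { x₂ }, { x₃ }, { x₅ }, { x₁, x₄ }, { x₂, x₃ }, { x₂, x₅ }, { x₃, x₅ }, { x₁, x₂, x₄ }, { x₁, x₃, x₄ }, { x₁, x₄, x₅ }, { x₂, x₃, x₅ }, { x₁, x₂, x₃, x₄ }, { x₁, x₂, x₄, x₅ }, { x₁, x₃, x₄, x₅ }, S } (|σ(𝒢)| = 16).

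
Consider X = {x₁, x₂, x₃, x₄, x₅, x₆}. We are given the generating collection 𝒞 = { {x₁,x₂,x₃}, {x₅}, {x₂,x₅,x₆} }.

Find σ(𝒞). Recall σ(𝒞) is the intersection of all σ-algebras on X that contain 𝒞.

Initial family (5 sets): { {}, {x₅}, {x₁,x₂,x₃}, {x₂,x₅,x₆}, X }.
Round 1. New:
  {x₁,x₃,x₄}  = complement {x₂,x₅,x₆}
  {x₄,x₅,x₆}  = complement {x₁,x₂,x₃}
  {x₁,x₂,x₃,x₅}  = {x₁,x₂,x₃} ∪ {x₅}
  {x₁,x₂,x₃,x₄,x₆}  = complement {x₅}
  {x₁,x₂,x₃,x₅,x₆}  = {x₁,x₂,x₃} ∪ {x₂,x₅,x₆}
  (now 10)
Round 2 (7 new):
  {x₄}  = complement {x₁,x₂,x₃,x₅,x₆}
  {x₄,x₆}  = complement {x₁,x₂,x₃,x₅}
  {x₁,x₂,x₃,x₄}  = {x₁,x₂,x₃} ∪ {x₁,x₃,x₄}
  {x₁,x₃,x₄,x₅}  = {x₅} ∪ {x₁,x₃,x₄}
  {x₂,x₄,x₅,x₆}  = {x₂,x₅,x₆} ∪ {x₄,x₅,x₆}
  {x₁,x₂,x₃,x₄,x₅}  = {x₁,x₃,x₄} ∪ {x₁,x₂,x₃,x₅}
  {x₁,x₃,x₄,x₅,x₆}  = {x₁,x₃,x₄} ∪ {x₄,x₅,x₆}
  (now 17)
Round 3: +7 →
  {x₂}  = complement {x₁,x₃,x₄,x₅,x₆}
  {x₆}  = complement {x₁,x₂,x₃,x₄,x₅}
  {x₁,x₃}  = complement {x₂,x₄,x₅,x₆}
  {x₂,x₆}  = complement {x₁,x₃,x₄,x₅}
  {x₄,x₅}  = {x₄} ∪ {x₅}
  {x₅,x₆}  = complement {x₁,x₂,x₃,x₄}
  {x₁,x₃,x₄,x₆}  = {x₁,x₃,x₄} ∪ {x₄,x₆}
  (now 24)
Round 4 (8 new):
  {x₂,x₄}  = {x₂} ∪ {x₄}
  {x₂,x₅}  = complement {x₁,x₃,x₄,x₆}
  {x₁,x₃,x₅}  = {x₅} ∪ {x₁,x₃}
  {x₁,x₃,x₆}  = {x₆} ∪ {x₁,x₃}
  {x₂,x₄,x₅}  = {x₂} ∪ {x₄,x₅}
  {x₂,x₄,x₆}  = {x₂} ∪ {x₄,x₆}
  {x₁,x₂,x₃,x₆}  = complement {x₄,x₅}
  {x₁,x₃,x₅,x₆}  = {x₅,x₆} ∪ {x₁,x₃}
  (now 32)
Round 5 adds nothing — fixpoint reached.

|σ(𝒞)| = 32.  σ(𝒞) = { {}, {x₂}, {x₄}, {x₅}, {x₆}, {x₁,x₃}, {x₂,x₄}, {x₂,x₅}, {x₂,x₆}, {x₄,x₅}, {x₄,x₆}, {x₅,x₆}, {x₁,x₂,x₃}, {x₁,x₃,x₄}, {x₁,x₃,x₅}, {x₁,x₃,x₆}, {x₂,x₄,x₅}, {x₂,x₄,x₆}, {x₂,x₅,x₆}, {x₄,x₅,x₆}, {x₁,x₂,x₃,x₄}, {x₁,x₂,x₃,x₅}, {x₁,x₂,x₃,x₆}, {x₁,x₃,x₄,x₅}, {x₁,x₃,x₄,x₆}, {x₁,x₃,x₅,x₆}, {x₂,x₄,x₅,x₆}, {x₁,x₂,x₃,x₄,x₅}, {x₁,x₂,x₃,x₄,x₆}, {x₁,x₂,x₃,x₅,x₆}, {x₁,x₃,x₄,x₅,x₆}, X }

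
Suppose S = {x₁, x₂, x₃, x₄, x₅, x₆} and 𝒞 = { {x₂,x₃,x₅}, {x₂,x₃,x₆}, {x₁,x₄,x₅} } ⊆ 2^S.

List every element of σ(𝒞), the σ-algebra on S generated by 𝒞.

Answer: σ(𝒞) = { ∅, {x₅}, {x₆}, {x₁,x₄}, {x₂,x₃}, {x₅,x₆}, {x₁,x₄,x₅}, {x₁,x₄,x₆}, {x₂,x₃,x₅}, {x₂,x₃,x₆}, {x₁,x₂,x₃,x₄}, {x₁,x₄,x₅,x₆}, {x₂,x₃,x₅,x₆}, {x₁,x₂,x₃,x₄,x₅}, {x₁,x₂,x₃,x₄,x₆}, S }

Trace:
Begin from { ∅, {x₁,x₄,x₅}, {x₂,x₃,x₅}, {x₂,x₃,x₆}, S } (that is, 𝒞 plus ∅ and S).
Iteration 1 adds 3:
  {x₁,x₄,x₆}  = complement {x₂,x₃,x₅}
  {x₂,x₃,x₅,x₆}  = {x₂,x₃,x₅} ∪ {x₂,x₃,x₆}
  {x₁,x₂,x₃,x₄,x₅}  = {x₁,x₄,x₅} ∪ {x₂,x₃,x₅}
  — 8 sets.
Iteration 2 (4 new):
  {x₆}  = complement {x₁,x₂,x₃,x₄,x₅}
  {x₁,x₄}  = complement {x₂,x₃,x₅,x₆}
  {x₁,x₄,x₅,x₆}  = {x₁,x₄,x₅} ∪ {x₁,x₄,x₆}
  {x₁,x₂,x₃,x₄,x₆}  = {x₂,x₃,x₆} ∪ {x₁,x₄,x₆}
  — 12 sets.
Iteration 3 adds 2:
  {x₅}  = complement {x₁,x₂,x₃,x₄,x₆}
  {x₂,x₃}  = complement {x₁,x₄,x₅,x₆}
  — 14 sets.
Iteration 4. New:
  {x₅,x₆}  = {x₅} ∪ {x₆}
  {x₁,x₂,x₃,x₄}  = {x₁,x₄} ∪ {x₂,x₃}
  — 16 sets.
Iteration 5 adds nothing — fixpoint reached.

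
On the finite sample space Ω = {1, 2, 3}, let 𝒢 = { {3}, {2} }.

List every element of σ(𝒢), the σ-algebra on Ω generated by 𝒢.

Answer: σ(𝒢) = { {}, {1}, {2}, {3}, {1,2}, {1,3}, {2,3}, Ω }

Check:
Start: 𝒢 ∪ {∅, Ω} = { {}, {2}, {3}, Ω }.
Step 1. New:
  {1,2}  = ᶜ of {3}
  {1,3}  = ᶜ of {2}
  {2,3}  = {3} ∪ {2}
  |family| = 7
Step 2. New:
  {1}  = ᶜ of {2,3}
  |family| = 8
Step 3 adds nothing — fixpoint reached.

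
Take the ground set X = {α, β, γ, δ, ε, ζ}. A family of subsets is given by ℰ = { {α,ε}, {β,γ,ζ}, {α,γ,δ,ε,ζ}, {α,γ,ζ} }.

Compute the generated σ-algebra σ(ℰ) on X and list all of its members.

σ(ℰ) (32 sets): { ∅, {α}, {β}, {δ}, {ε}, {α,β}, {α,δ}, {α,ε}, {β,δ}, {β,ε}, {γ,ζ}, {δ,ε}, {α,β,δ}, {α,β,ε}, {α,γ,ζ}, {α,δ,ε}, {β,γ,ζ}, {β,δ,ε}, {γ,δ,ζ}, {γ,ε,ζ}, {α,β,γ,ζ}, {α,β,δ,ε}, {α,γ,δ,ζ}, {α,γ,ε,ζ}, {β,γ,δ,ζ}, {β,γ,ε,ζ}, {γ,δ,ε,ζ}, {α,β,γ,δ,ζ}, {α,β,γ,ε,ζ}, {α,γ,δ,ε,ζ}, {β,γ,δ,ε,ζ}, X }

Derivation:
Initial family (6 sets): { ∅, {α,ε}, {α,γ,ζ}, {β,γ,ζ}, {α,γ,δ,ε,ζ}, X }.
Step 1. New:
  {β}  = X∖{α,γ,δ,ε,ζ}
  {α,δ,ε}  = X∖{β,γ,ζ}
  {β,δ,ε}  = X∖{α,γ,ζ}
  {α,β,γ,ζ}  = {α,γ,ζ} ∪ {β,γ,ζ}
  {α,γ,ε,ζ}  = {α,γ,ζ} ∪ {α,ε}
  {β,γ,δ,ζ}  = X∖{α,ε}
  {α,β,γ,ε,ζ}  = {α,ε} ∪ {β,γ,ζ}
Step 2. New:
  {δ}  = X∖{α,β,γ,ε,ζ}
  {β,δ}  = X∖{α,γ,ε,ζ}
  {δ,ε}  = X∖{α,β,γ,ζ}
  {α,β,ε}  = {β} ∪ {α,ε}
  {α,β,δ,ε}  = {α,δ,ε} ∪ {β}
  {α,β,γ,δ,ζ}  = {α,γ,ζ} ∪ {β,γ,δ,ζ}
  {β,γ,δ,ε,ζ}  = {β,γ,ζ} ∪ {β,δ,ε}
Step 3: 5 new —
  {α}  = X∖{β,γ,δ,ε,ζ}
  {ε}  = X∖{α,β,γ,δ,ζ}
  {γ,ζ}  = X∖{α,β,δ,ε}
  {γ,δ,ζ}  = X∖{α,β,ε}
  {α,γ,δ,ζ}  = {α,γ,ζ} ∪ {δ}
Step 4. New:
  {α,β}  = {α} ∪ {β}
  {α,δ}  = {α} ∪ {δ}
  {β,ε}  = X∖{α,γ,δ,ζ}
  {α,β,δ}  = {α} ∪ {β,δ}
  {γ,ε,ζ}  = {ε} ∪ {γ,ζ}
  {β,γ,ε,ζ}  = {β,γ,ζ} ∪ {ε}
  {γ,δ,ε,ζ}  = {ε} ∪ {γ,δ,ζ}
Step 5: already closed under ᶜ and ∪.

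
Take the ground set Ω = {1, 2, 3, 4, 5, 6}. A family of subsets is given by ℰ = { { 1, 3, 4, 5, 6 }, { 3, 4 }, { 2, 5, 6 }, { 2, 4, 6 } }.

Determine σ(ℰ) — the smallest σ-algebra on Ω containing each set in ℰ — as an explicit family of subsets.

Seed the family with ℰ together with ∅ and Ω: { ∅, { 3, 4 }, { 2, 4, 6 }, { 2, 5, 6 }, { 1, 3, 4, 5, 6 }, Ω }.
Round 1 (7 new):
  { 2 }  = { 1, 3, 4, 5, 6 }ᶜ
  { 1, 3, 4 }  = { 2, 5, 6 }ᶜ
  { 1, 3, 5 }  = { 2, 4, 6 }ᶜ
  { 1, 2, 5, 6 }  = { 3, 4 }ᶜ
  { 2, 3, 4, 6 }  = { 2, 4, 6 } ∪ { 3, 4 }
  { 2, 4, 5, 6 }  = { 2, 4, 6 } ∪ { 2, 5, 6 }
  { 2, 3, 4, 5, 6 }  = { 3, 4 } ∪ { 2, 5, 6 }
Round 2 (10 new):
  { 1 }  = { 2, 3, 4, 5, 6 }ᶜ
  { 1, 3 }  = { 2, 4, 5, 6 }ᶜ
  { 1, 5 }  = { 2, 3, 4, 6 }ᶜ
  { 2, 3, 4 }  = { 3, 4 } ∪ { 2 }
  { 1, 2, 3, 4 }  = { 2 } ∪ { 1, 3, 4 }
  { 1, 2, 3, 5 }  = { 1, 3, 5 } ∪ { 2 }
  { 1, 3, 4, 5 }  = { 3, 4 } ∪ { 1, 3, 5 }
  { 1, 2, 3, 4, 6 }  = { 2, 4, 6 } ∪ { 1, 3, 4 }
  { 1, 2, 3, 5, 6 }  = { 1, 3, 5 } ∪ { 2, 5, 6 }
  { 1, 2, 4, 5, 6 }  = { 2, 4, 6 } ∪ { 1, 2, 5, 6 }
Round 3: +12 →
  { 3 }  = { 1, 2, 4, 5, 6 }ᶜ
  { 4 }  = { 1, 2, 3, 5, 6 }ᶜ
  { 5 }  = { 1, 2, 3, 4, 6 }ᶜ
  { 1, 2 }  = { 2 } ∪ { 1 }
  { 2, 6 }  = { 1, 3, 4, 5 }ᶜ
  { 4, 6 }  = { 1, 2, 3, 5 }ᶜ
  { 5, 6 }  = { 1, 2, 3, 4 }ᶜ
  { 1, 2, 3 }  = { 2 } ∪ { 1, 3 }
  { 1, 2, 5 }  = { 2 } ∪ { 1, 5 }
  { 1, 5, 6 }  = { 2, 3, 4 }ᶜ
  { 1, 2, 4, 6 }  = { 2, 4, 6 } ∪ { 1 }
  { 1, 2, 3, 4, 5 }  = { 3, 4 } ∪ { 1, 2, 3, 5 }
Round 4 (24 new):
  { 6 }  = { 1, 2, 3, 4, 5 }ᶜ
  { 1, 4 }  = { 1 } ∪ { 4 }
  { 2, 3 }  = { 2 } ∪ { 3 }
  { 2, 4 }  = { 2 } ∪ { 4 }
  { 2, 5 }  = { 2 } ∪ { 5 }
  { 3, 5 }  = { 1, 2, 4, 6 }ᶜ
  { 4, 5 }  = { 5 } ∪ { 4 }
  { 1, 2, 4 }  = { 1, 2 } ∪ { 4 }
  { 1, 2, 6 }  = { 1, 2 } ∪ { 2, 6 }
  { 1, 4, 5 }  = { 1, 5 } ∪ { 4 }
  { 1, 4, 6 }  = { 1 } ∪ { 4, 6 }
  { 2, 3, 6 }  = { 2, 6 } ∪ { 3 }
  { 3, 4, 5 }  = { 3, 4 } ∪ { 5 }
  { 3, 4, 6 }  = { 1, 2, 5 }ᶜ
  { 3, 5, 6 }  = { 5, 6 } ∪ { 3 }
  { 4, 5, 6 }  = { 1, 2, 3 }ᶜ
  { 1, 2, 3, 6 }  = { 1, 2, 3 } ∪ { 2, 6 }
  { 1, 2, 4, 5 }  = { 1, 2, 5 } ∪ { 4 }
  { 1, 3, 4, 6 }  = { 1, 3, 4 } ∪ { 4, 6 }
  { 1, 3, 5, 6 }  = { 5, 6 } ∪ { 1, 3, 5 }
  { 1, 4, 5, 6 }  = { 1, 5, 6 } ∪ { 4 }
  { 2, 3, 4, 5 }  = { 5 } ∪ { 2, 3, 4 }
  { 2, 3, 5, 6 }  = { 2, 5, 6 } ∪ { 3 }
  { 3, 4, 5, 6 }  = { 1, 2 }ᶜ
Round 5. New:
  { 1, 6 }  = { 2, 3, 4, 5 }ᶜ
  { 3, 6 }  = { 1, 2, 4, 5 }ᶜ
  { 1, 3, 6 }  = { 1, 3 } ∪ { 6 }
  { 2, 3, 5 }  = { 1, 4, 6 }ᶜ
  { 2, 4, 5 }  = { 2, 5 } ∪ { 4, 5 }
After Round 6 the family is unchanged; done.

Hence σ(ℰ) has 64 members: { ∅, { 1 }, { 2 }, { 3 }, { 4 }, { 5 }, { 6 }, { 1, 2 }, { 1, 3 }, { 1, 4 }, { 1, 5 }, { 1, 6 }, { 2, 3 }, { 2, 4 }, { 2, 5 }, { 2, 6 }, { 3, 4 }, { 3, 5 }, { 3, 6 }, { 4, 5 }, { 4, 6 }, { 5, 6 }, { 1, 2, 3 }, { 1, 2, 4 }, { 1, 2, 5 }, { 1, 2, 6 }, { 1, 3, 4 }, { 1, 3, 5 }, { 1, 3, 6 }, { 1, 4, 5 }, { 1, 4, 6 }, { 1, 5, 6 }, { 2, 3, 4 }, { 2, 3, 5 }, { 2, 3, 6 }, { 2, 4, 5 }, { 2, 4, 6 }, { 2, 5, 6 }, { 3, 4, 5 }, { 3, 4, 6 }, { 3, 5, 6 }, { 4, 5, 6 }, { 1, 2, 3, 4 }, { 1, 2, 3, 5 }, { 1, 2, 3, 6 }, { 1, 2, 4, 5 }, { 1, 2, 4, 6 }, { 1, 2, 5, 6 }, { 1, 3, 4, 5 }, { 1, 3, 4, 6 }, { 1, 3, 5, 6 }, { 1, 4, 5, 6 }, { 2, 3, 4, 5 }, { 2, 3, 4, 6 }, { 2, 3, 5, 6 }, { 2, 4, 5, 6 }, { 3, 4, 5, 6 }, { 1, 2, 3, 4, 5 }, { 1, 2, 3, 4, 6 }, { 1, 2, 3, 5, 6 }, { 1, 2, 4, 5, 6 }, { 1, 3, 4, 5, 6 }, { 2, 3, 4, 5, 6 }, Ω }.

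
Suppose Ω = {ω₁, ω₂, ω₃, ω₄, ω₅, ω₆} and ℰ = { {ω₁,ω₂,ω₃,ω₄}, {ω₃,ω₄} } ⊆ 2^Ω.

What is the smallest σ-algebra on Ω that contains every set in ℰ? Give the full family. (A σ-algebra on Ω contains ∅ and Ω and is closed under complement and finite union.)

Seed the family with ℰ together with ∅ and Ω: { {}, {ω₃,ω₄}, {ω₁,ω₂,ω₃,ω₄}, Ω }.
Iteration 1: +2 →
  {ω₅,ω₆}  = complement {ω₁,ω₂,ω₃,ω₄}
  {ω₁,ω₂,ω₅,ω₆}  = complement {ω₃,ω₄}
  |family| = 6
Iteration 2: 1 new —
  {ω₃,ω₄,ω₅,ω₆}  = {ω₃,ω₄} ∪ {ω₅,ω₆}
  |family| = 7
Iteration 3: 1 new —
  {ω₁,ω₂}  = complement {ω₃,ω₄,ω₅,ω₆}
  |family| = 8
Iteration 4: closed — nothing new.

Hence σ(ℰ) has 8 members: { {}, {ω₁,ω₂}, {ω₃,ω₄}, {ω₅,ω₆}, {ω₁,ω₂,ω₃,ω₄}, {ω₁,ω₂,ω₅,ω₆}, {ω₃,ω₄,ω₅,ω₆}, Ω }.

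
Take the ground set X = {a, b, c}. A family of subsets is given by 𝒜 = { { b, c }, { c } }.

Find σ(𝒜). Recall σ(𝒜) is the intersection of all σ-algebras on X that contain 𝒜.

σ(𝒜) (8 sets): { {}, { a }, { b }, { c }, { a, b }, { a, c }, { b, c }, X }

Derivation:
Initial family (4 sets): { {}, { c }, { b, c }, X }.
Pass 1 (2 new):
  { a }  = { b, c }ᶜ
  { a, b }  = { c }ᶜ
  — 6 sets.
Pass 2 (1 new):
  { a, c }  = { c } ∪ { a }
  — 7 sets.
Pass 3 adds 1:
  { b }  = { a, c }ᶜ
  — 8 sets.
Pass 4: closed — nothing new.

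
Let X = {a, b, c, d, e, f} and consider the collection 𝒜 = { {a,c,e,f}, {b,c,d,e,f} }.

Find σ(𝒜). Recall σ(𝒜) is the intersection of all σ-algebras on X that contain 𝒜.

Take S₀ = 𝒜 ∪ {∅, X} = { ∅, {a,c,e,f}, {b,c,d,e,f}, X }.
Step 1: +2 →
  {a}  = ᶜ of {b,c,d,e,f}
  {b,d}  = ᶜ of {a,c,e,f}
  (now 6)
Step 2. New:
  {a,b,d}  = {b,d} ∪ {a}
  (now 7)
Step 3 (1 new):
  {c,e,f}  = ᶜ of {a,b,d}
  (now 8)
Step 4 adds nothing — fixpoint reached.

Therefore σ(𝒜) = { ∅, {a}, {b,d}, {a,b,d}, {c,e,f}, {a,c,e,f}, {b,c,d,e,f}, X } (|σ(𝒜)| = 8).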